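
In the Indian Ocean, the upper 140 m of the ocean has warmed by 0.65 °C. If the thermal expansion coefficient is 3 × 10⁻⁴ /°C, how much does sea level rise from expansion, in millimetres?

Δh = αΔT·H = 3×10⁻⁴ × 0.65 × 140 = 0.02730 m

27 mm of thermosteric rise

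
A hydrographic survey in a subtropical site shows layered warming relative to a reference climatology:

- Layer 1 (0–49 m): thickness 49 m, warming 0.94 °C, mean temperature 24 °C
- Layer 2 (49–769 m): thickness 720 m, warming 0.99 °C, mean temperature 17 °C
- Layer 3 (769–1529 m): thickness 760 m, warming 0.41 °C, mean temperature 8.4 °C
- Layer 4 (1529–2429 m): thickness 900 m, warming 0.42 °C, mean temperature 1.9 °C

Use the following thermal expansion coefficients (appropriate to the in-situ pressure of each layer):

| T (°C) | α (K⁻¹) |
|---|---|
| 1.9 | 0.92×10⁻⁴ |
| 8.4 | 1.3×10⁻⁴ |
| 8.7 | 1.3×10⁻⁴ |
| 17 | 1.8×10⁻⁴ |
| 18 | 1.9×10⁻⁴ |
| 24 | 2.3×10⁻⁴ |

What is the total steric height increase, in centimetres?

Layer 1 at 24 °C → α = 2.3×10⁻⁴ K⁻¹
Layer 2 at 17 °C → α = 1.8×10⁻⁴ K⁻¹
Layer 3 at 8.4 °C → α = 1.3×10⁻⁴ K⁻¹
Layer 4 at 1.9 °C → α = 0.92×10⁻⁴ K⁻¹
0–49 m: 0.94 × 2.3×10⁻⁴ × 49 = 0.0105938 m
720 × 0.99 × 1.8×10⁻⁴ = 0.128304 m
1.3×10⁻⁴ × 0.41 × 760 = 0.040508 m
Layer 4: 900 × 0.42 × 0.92×10⁻⁴ = 0.034776 m
Δh = 0.0105938 + 0.128304 + 0.040508 + 0.034776 = 0.2141818 m

21 cm of thermosteric rise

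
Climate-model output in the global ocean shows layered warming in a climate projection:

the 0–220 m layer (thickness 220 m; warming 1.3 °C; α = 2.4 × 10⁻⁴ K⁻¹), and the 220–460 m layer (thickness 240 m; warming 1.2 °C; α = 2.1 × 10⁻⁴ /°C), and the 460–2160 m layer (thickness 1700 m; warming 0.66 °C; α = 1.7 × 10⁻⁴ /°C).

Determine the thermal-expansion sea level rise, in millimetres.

Δh = 320 mm

0–220 m: 2.4×10⁻⁴ × 220 × 1.3 = 0.06864 m
2.1×10⁻⁴ × 1.2 × 240 = 0.06048 m
460–2160 m: 0.66 × 1700 × 1.7×10⁻⁴ = 0.19074 m
Δh = 0.06864 + 0.06048 + 0.19074 = 0.31986 m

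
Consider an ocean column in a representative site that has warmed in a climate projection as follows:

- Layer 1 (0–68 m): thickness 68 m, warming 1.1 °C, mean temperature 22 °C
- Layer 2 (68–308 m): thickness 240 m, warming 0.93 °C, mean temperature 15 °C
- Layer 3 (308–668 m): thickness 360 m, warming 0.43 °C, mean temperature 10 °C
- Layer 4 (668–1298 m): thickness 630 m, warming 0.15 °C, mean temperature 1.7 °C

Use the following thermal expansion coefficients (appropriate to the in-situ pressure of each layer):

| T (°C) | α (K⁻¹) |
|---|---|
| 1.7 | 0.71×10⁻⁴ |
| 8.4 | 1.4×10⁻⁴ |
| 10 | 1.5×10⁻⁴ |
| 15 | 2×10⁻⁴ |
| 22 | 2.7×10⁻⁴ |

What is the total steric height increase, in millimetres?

Δh = 94.8 mm

Layer 1 at 22 °C → α = 2.7×10⁻⁴ K⁻¹
Layer 2 at 15 °C → α = 2×10⁻⁴ K⁻¹
Layer 3 at 10 °C → α = 1.5×10⁻⁴ K⁻¹
Layer 4 at 1.7 °C → α = 0.71×10⁻⁴ K⁻¹
Layer 1: 1.1 × 68 × 2.7×10⁻⁴ = 0.020196 m
68–308 m: 2×10⁻⁴ × 240 × 0.93 = 0.04464 m
308–668 m: 1.5×10⁻⁴ × 0.43 × 360 = 0.02322 m
668–1298 m: 0.71×10⁻⁴ × 630 × 0.15 = 0.0067095 m
Δh = 0.020196 + 0.04464 + 0.02322 + 0.0067095 = 0.0947655 m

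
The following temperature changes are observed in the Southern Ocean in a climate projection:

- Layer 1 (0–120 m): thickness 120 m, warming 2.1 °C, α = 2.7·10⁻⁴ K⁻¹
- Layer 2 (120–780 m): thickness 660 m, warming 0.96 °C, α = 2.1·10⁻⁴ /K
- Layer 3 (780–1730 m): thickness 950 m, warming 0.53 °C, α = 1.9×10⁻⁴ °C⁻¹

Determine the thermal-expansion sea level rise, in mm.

0–120 m: 2.1 × 2.7×10⁻⁴ × 120 = 0.06804 m
Layer 2: 0.96 × 660 × 2.1×10⁻⁴ = 0.133056 m
Layer 3: 1.9×10⁻⁴ × 0.53 × 950 = 0.095665 m
Δh = 0.06804 + 0.133056 + 0.095665 = 0.296761 m

Δh = 297 mm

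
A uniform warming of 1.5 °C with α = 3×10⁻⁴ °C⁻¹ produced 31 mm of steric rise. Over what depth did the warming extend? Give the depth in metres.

H = Δh/(αΔT) = 0.031 / (3×10⁻⁴ × 1.5) ≈ 68.89 m

H ≈ 69 m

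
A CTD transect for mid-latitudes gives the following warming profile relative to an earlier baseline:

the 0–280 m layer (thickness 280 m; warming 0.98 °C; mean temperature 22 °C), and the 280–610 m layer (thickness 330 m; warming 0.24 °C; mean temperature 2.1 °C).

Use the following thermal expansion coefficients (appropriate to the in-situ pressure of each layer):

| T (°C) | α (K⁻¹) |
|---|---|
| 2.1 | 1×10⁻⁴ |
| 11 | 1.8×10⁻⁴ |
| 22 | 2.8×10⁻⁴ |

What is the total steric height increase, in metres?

Layer 1 at 22 °C → α = 2.8×10⁻⁴ K⁻¹
Layer 2 at 2.1 °C → α = 1×10⁻⁴ K⁻¹
0–280 m: 2.8×10⁻⁴ × 280 × 0.98 = 0.076832 m
0.24 × 1×10⁻⁴ × 330 = 0.00792 m
Δh = 0.076832 + 0.00792 = 0.084752 m

Δh ≈ 0.085 m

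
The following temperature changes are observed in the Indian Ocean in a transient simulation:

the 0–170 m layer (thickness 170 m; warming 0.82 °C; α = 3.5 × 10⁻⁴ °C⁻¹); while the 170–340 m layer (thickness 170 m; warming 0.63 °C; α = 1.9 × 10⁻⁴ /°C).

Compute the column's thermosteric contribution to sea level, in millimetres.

Layer 1: 170 × 0.82 × 3.5×10⁻⁴ = 0.04879 m
Layer 2: 1.9×10⁻⁴ × 0.63 × 170 = 0.020349 m
Δh = 0.04879 + 0.020349 = 0.069139 m

Δh ≈ 69.1 mm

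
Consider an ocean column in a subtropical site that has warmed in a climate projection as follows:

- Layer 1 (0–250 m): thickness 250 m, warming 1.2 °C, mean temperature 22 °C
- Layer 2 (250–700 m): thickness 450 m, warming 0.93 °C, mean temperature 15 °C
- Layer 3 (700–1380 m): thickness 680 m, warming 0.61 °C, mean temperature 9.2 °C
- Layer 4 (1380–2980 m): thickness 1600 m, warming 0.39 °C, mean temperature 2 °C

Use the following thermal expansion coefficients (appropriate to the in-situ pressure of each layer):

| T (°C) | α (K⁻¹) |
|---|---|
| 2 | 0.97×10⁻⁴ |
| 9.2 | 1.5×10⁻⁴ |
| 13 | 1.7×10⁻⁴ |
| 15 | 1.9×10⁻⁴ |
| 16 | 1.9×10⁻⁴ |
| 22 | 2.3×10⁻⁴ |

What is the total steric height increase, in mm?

Δh ≈ 271 mm

Layer 1 at 22 °C → α = 2.3×10⁻⁴ K⁻¹
Layer 2 at 15 °C → α = 1.9×10⁻⁴ K⁻¹
Layer 3 at 9.2 °C → α = 1.5×10⁻⁴ K⁻¹
Layer 4 at 2 °C → α = 0.97×10⁻⁴ K⁻¹
Layer 1: 250 × 1.2 × 2.3×10⁻⁴ = 0.06900 m
250–700 m: 0.93 × 1.9×10⁻⁴ × 450 = 0.079515 m
Layer 3: 0.61 × 680 × 1.5×10⁻⁴ = 0.06222 m
1600 × 0.97×10⁻⁴ × 0.39 = 0.060528 m
Δh = 0.06900 + 0.079515 + 0.06222 + 0.060528 = 0.271263 m ≈ 271 mm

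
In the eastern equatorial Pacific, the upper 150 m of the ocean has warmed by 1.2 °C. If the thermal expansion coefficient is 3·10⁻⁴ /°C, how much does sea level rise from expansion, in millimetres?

about 54.0 mm

Δh = αΔT·H = 3×10⁻⁴ × 1.2 × 150 = 0.05400 m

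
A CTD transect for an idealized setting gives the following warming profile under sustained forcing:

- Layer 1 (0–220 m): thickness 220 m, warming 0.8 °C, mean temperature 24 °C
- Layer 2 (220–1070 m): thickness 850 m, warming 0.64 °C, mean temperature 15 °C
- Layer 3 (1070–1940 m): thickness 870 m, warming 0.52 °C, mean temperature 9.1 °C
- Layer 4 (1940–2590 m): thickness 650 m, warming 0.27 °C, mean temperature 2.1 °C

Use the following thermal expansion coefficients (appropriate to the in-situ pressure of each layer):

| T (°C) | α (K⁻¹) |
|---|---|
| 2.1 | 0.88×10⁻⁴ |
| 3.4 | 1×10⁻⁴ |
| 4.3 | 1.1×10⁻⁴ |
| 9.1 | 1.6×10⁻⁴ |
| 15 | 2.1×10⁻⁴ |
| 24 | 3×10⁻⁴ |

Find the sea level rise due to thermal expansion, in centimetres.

Layer 1 at 24 °C → α = 3×10⁻⁴ K⁻¹
Layer 2 at 15 °C → α = 2.1×10⁻⁴ K⁻¹
Layer 3 at 9.1 °C → α = 1.6×10⁻⁴ K⁻¹
Layer 4 at 2.1 °C → α = 0.88×10⁻⁴ K⁻¹
Layer 1: 220 × 3×10⁻⁴ × 0.8 = 0.05280 m
220–1070 m: 2.1×10⁻⁴ × 850 × 0.64 = 0.11424 m
870 × 1.6×10⁻⁴ × 0.52 = 0.072384 m
0.88×10⁻⁴ × 650 × 0.27 = 0.015444 m
Δh = 0.05280 + 0.11424 + 0.072384 + 0.015444 = 0.254868 m ≈ 25.5 cm

25.5 cm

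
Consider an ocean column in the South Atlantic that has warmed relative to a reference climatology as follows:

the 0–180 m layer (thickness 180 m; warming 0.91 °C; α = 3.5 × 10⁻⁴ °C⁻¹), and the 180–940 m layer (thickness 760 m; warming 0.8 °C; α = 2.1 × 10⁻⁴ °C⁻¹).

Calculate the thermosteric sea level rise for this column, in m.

0.185 m of thermosteric rise

180 × 0.91 × 3.5×10⁻⁴ = 0.05733 m
Layer 2: 2.1×10⁻⁴ × 0.8 × 760 = 0.12768 m
Δh = 0.05733 + 0.12768 = 0.18501 m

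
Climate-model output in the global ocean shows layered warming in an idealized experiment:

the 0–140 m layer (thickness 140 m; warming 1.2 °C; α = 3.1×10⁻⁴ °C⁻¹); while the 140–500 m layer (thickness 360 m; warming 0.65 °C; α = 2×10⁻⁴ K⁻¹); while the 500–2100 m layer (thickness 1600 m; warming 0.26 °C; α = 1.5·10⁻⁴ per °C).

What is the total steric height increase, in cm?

1.2 × 140 × 3.1×10⁻⁴ = 0.05208 m
Layer 2: 0.65 × 2×10⁻⁴ × 360 = 0.04680 m
500–2100 m: 1600 × 0.26 × 1.5×10⁻⁴ = 0.06240 m
Δh = 0.05208 + 0.04680 + 0.06240 = 0.16128 m

Δh = 16.1 cm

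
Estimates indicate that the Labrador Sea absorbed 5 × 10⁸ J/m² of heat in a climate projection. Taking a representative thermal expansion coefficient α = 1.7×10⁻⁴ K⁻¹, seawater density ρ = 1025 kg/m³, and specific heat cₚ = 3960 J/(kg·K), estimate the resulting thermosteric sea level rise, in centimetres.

Δh = αQ/(ρcₚ) = 1.7×10⁻⁴ × 5×10⁸ / (1025 × 3960) ≈ 0.020941 m

2.1 cm of thermosteric rise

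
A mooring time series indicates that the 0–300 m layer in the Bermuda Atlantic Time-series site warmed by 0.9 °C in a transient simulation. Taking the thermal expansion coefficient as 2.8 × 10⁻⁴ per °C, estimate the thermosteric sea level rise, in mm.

Δh = αΔT·H = 2.8×10⁻⁴ × 0.9 × 300 = 0.07560 m

about 76 mm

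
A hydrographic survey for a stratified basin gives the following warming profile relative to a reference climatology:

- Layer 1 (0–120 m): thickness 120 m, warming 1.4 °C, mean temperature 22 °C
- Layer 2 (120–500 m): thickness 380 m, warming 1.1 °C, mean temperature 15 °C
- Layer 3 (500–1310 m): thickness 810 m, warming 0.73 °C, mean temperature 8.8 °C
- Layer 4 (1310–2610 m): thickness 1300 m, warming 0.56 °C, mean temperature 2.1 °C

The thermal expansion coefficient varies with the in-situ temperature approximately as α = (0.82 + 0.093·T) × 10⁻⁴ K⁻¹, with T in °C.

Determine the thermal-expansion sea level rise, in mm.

312 mm

Layer 1: α = (0.82 + 0.093×22)×10⁻⁴ = 2.866×10⁻⁴ K⁻¹
Layer 2: α = (0.82 + 0.093×15)×10⁻⁴ = 2.215×10⁻⁴ K⁻¹
Layer 3: α = (0.82 + 0.093×8.8)×10⁻⁴ = 1.6384×10⁻⁴ K⁻¹
Layer 4: α = (0.82 + 0.093×2.1)×10⁻⁴ = 1.0153×10⁻⁴ K⁻¹
120 × 1.4 × 2.866×10⁻⁴ = 0.0481488 m
120–500 m: 380 × 1.1 × 2.215×10⁻⁴ = 0.092587 m
500–1310 m: 0.73 × 810 × 1.6384×10⁻⁴ = 0.096878592 m
0.56 × 1300 × 1.0153×10⁻⁴ = 0.07391384 m
Δh = 0.0481488 + 0.092587 + 0.096878592 + 0.07391384 = 0.311528232 m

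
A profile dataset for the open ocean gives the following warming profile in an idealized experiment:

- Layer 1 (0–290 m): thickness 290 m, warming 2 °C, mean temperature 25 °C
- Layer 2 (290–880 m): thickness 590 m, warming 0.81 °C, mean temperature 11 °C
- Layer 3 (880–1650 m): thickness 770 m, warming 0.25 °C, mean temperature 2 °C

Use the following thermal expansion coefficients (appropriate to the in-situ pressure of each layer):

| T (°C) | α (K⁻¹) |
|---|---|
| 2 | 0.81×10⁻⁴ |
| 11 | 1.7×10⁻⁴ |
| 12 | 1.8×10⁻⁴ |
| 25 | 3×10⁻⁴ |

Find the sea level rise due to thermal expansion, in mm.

Layer 1 at 25 °C → α = 3×10⁻⁴ K⁻¹
Layer 2 at 11 °C → α = 1.7×10⁻⁴ K⁻¹
Layer 3 at 2 °C → α = 0.81×10⁻⁴ K⁻¹
0–290 m: 3×10⁻⁴ × 2 × 290 = 0.17400 m
0.81 × 590 × 1.7×10⁻⁴ = 0.081243 m
770 × 0.25 × 0.81×10⁻⁴ = 0.0155925 m
Δh = 0.17400 + 0.081243 + 0.0155925 = 0.2708355 m

Δh = 271 mm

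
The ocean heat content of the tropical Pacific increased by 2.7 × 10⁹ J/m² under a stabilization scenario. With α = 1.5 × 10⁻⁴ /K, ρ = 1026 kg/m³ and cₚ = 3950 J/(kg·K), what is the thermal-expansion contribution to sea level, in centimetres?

Δh = αQ/(ρcₚ) = 1.5×10⁻⁴ × 2.7×10⁹ / (1026 × 3950) ≈ 0.099933 m

9.99 cm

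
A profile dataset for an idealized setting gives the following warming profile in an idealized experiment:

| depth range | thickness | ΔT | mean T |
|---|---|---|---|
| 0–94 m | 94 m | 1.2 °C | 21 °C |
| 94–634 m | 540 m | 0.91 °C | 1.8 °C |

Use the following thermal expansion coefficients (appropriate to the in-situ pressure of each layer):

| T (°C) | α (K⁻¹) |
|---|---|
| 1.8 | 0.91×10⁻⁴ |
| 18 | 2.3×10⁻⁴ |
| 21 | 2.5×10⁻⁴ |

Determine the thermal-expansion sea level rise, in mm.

Layer 1 at 21 °C → α = 2.5×10⁻⁴ K⁻¹
Layer 2 at 1.8 °C → α = 0.91×10⁻⁴ K⁻¹
1.2 × 2.5×10⁻⁴ × 94 = 0.02820 m
Layer 2: 540 × 0.91×10⁻⁴ × 0.91 = 0.0447174 m
Δh = 0.02820 + 0.0447174 = 0.0729174 m

Δh ≈ 72.9 mm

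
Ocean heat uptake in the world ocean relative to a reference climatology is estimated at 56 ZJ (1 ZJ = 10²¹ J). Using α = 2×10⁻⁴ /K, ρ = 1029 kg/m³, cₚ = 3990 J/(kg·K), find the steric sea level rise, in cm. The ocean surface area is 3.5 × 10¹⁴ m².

Per unit area: Q = 56×10²¹ / (3.5×10¹⁴) = 1.6×10⁸ J/m²
Δh = αQ/(ρcₚ) = 2×10⁻⁴ × 1.6×10⁸ / (1029 × 3990) ≈ 0.007794 m

Δh = 0.78 cm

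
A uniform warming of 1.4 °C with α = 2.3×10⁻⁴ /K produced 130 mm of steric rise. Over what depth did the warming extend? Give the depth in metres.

404 m

H = Δh/(αΔT) = 0.13 / (2.3×10⁻⁴ × 1.4) ≈ 403.7 m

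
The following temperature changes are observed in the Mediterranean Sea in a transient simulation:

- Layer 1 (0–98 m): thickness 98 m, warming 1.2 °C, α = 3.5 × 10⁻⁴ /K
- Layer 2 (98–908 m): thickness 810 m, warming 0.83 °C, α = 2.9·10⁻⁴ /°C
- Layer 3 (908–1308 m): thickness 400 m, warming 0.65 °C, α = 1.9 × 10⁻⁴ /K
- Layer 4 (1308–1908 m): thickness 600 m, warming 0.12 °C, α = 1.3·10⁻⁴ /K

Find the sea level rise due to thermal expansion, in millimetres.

0–98 m: 98 × 3.5×10⁻⁴ × 1.2 = 0.04116 m
98–908 m: 810 × 0.83 × 2.9×10⁻⁴ = 0.194967 m
908–1308 m: 1.9×10⁻⁴ × 400 × 0.65 = 0.04940 m
Layer 4: 1.3×10⁻⁴ × 600 × 0.12 = 0.00936 m
Δh = 0.04116 + 0.194967 + 0.04940 + 0.00936 = 0.294887 m

Δh ≈ 290 mm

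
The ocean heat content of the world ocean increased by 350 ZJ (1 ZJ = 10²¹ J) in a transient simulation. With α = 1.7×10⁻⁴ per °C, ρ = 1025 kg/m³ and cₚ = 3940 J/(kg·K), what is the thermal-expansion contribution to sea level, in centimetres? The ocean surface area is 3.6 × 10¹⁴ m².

Per unit area: Q = 350×10²¹ / (3.6×10¹⁴) ≈ 9.722×10⁸ J/m²
Δh = αQ/(ρcₚ) = 1.7×10⁻⁴ × 9.722×10⁸ / (1025 × 3940) ≈ 0.040925 m

Δh = 4.09 cm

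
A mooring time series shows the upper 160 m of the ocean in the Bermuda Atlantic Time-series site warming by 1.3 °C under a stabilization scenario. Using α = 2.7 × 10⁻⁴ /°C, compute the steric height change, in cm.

5.6 cm

Δh = αΔT·H = 2.7×10⁻⁴ × 1.3 × 160 = 0.05616 m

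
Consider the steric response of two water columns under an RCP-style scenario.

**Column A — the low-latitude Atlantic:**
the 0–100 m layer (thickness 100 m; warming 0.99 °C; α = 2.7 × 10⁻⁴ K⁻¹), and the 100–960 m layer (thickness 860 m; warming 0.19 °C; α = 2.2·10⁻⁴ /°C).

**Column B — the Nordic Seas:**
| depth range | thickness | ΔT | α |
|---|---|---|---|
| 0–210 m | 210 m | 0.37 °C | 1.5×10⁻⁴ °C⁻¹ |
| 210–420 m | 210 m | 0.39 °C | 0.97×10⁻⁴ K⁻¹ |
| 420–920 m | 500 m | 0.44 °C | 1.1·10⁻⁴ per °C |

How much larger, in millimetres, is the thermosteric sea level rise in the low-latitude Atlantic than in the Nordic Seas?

A 100 × 2.7×10⁻⁴ × 0.99 = 0.02673 m
A Layer 2: 860 × 0.19 × 2.2×10⁻⁴ = 0.035948 m
A total: 0.062678 m
B 210 × 0.37 × 1.5×10⁻⁴ = 0.011655 m
B Layer 2: 210 × 0.39 × 0.97×10⁻⁴ = 0.0079443 m
B 500 × 1.1×10⁻⁴ × 0.44 = 0.02420 m
B total: 0.0437993 m
Difference: 0.062678 − 0.0437993 = 0.0188787 m

18.9 mm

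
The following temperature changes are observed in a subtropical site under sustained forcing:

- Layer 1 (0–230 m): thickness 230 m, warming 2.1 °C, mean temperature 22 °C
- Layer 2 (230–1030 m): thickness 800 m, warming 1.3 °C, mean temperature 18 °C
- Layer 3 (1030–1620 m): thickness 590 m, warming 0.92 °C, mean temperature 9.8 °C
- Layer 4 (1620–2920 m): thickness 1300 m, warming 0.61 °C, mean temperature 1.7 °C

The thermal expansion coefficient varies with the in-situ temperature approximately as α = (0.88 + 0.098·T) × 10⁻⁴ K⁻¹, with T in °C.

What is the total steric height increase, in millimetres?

Layer 1: α = (0.88 + 0.098×22)×10⁻⁴ = 3.036×10⁻⁴ K⁻¹
Layer 2: α = (0.88 + 0.098×18)×10⁻⁴ = 2.644×10⁻⁴ K⁻¹
Layer 3: α = (0.88 + 0.098×9.8)×10⁻⁴ = 1.8404×10⁻⁴ K⁻¹
Layer 4: α = (0.88 + 0.098×1.7)×10⁻⁴ = 1.0466×10⁻⁴ K⁻¹
0–230 m: 3.036×10⁻⁴ × 2.1 × 230 = 0.1466388 m
230–1030 m: 1.3 × 800 × 2.644×10⁻⁴ = 0.274976 m
Layer 3: 0.92 × 1.8404×10⁻⁴ × 590 = 0.099896912 m
1300 × 1.0466×10⁻⁴ × 0.61 = 0.08299538 m
Δh = 0.1466388 + 0.274976 + 0.099896912 + 0.08299538 = 0.604507092 m

605 mm of thermosteric rise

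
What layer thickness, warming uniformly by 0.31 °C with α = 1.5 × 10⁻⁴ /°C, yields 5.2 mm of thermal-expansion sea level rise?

about 110 m

H = Δh/(αΔT) = 0.0052 / (1.5×10⁻⁴ × 0.31) ≈ 111.8 m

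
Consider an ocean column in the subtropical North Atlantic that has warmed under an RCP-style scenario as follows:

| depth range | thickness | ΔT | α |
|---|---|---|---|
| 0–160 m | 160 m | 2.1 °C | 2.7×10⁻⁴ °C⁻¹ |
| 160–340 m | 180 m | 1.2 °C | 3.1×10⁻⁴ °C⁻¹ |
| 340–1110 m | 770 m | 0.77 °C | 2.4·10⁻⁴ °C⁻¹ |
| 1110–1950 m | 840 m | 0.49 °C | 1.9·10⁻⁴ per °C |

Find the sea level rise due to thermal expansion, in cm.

Layer 1: 2.1 × 160 × 2.7×10⁻⁴ = 0.09072 m
Layer 2: 1.2 × 180 × 3.1×10⁻⁴ = 0.06696 m
Layer 3: 2.4×10⁻⁴ × 770 × 0.77 = 0.142296 m
0.49 × 840 × 1.9×10⁻⁴ = 0.078204 m
Δh = 0.09072 + 0.06696 + 0.142296 + 0.078204 = 0.37818 m ≈ 37.8 cm

about 37.8 cm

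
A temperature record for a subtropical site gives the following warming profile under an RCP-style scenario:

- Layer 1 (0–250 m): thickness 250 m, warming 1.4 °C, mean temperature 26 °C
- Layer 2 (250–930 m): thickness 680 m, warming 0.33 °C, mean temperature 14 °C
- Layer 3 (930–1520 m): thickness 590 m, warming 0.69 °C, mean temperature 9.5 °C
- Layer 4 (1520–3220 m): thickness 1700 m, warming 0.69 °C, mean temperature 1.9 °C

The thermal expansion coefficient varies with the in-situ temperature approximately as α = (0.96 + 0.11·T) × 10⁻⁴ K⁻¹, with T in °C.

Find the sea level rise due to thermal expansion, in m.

Δh ≈ 0.409 m

Layer 1: α = (0.96 + 0.11×26)×10⁻⁴ = 3.82×10⁻⁴ K⁻¹
Layer 2: α = (0.96 + 0.11×14)×10⁻⁴ = 2.5×10⁻⁴ K⁻¹
Layer 3: α = (0.96 + 0.11×9.5)×10⁻⁴ = 2.005×10⁻⁴ K⁻¹
Layer 4: α = (0.96 + 0.11×1.9)×10⁻⁴ = 1.169×10⁻⁴ K⁻¹
0–250 m: 1.4 × 3.82×10⁻⁴ × 250 = 0.13370 m
Layer 2: 680 × 0.33 × 2.5×10⁻⁴ = 0.05610 m
590 × 2.005×10⁻⁴ × 0.69 = 0.08162355 m
1520–3220 m: 1.169×10⁻⁴ × 0.69 × 1700 = 0.1371237 m
Δh = 0.13370 + 0.05610 + 0.08162355 + 0.1371237 = 0.40854725 m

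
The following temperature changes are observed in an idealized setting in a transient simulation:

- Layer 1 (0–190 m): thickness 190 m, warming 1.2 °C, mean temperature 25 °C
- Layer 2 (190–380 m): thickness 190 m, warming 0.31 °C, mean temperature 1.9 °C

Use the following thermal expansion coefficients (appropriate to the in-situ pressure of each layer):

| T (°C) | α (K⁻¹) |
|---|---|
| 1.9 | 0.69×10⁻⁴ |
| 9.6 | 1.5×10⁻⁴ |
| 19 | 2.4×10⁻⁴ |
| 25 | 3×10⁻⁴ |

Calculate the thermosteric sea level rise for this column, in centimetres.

Layer 1 at 25 °C → α = 3×10⁻⁴ K⁻¹
Layer 2 at 1.9 °C → α = 0.69×10⁻⁴ K⁻¹
0–190 m: 1.2 × 190 × 3×10⁻⁴ = 0.06840 m
Layer 2: 190 × 0.69×10⁻⁴ × 0.31 = 0.0040641 m
Δh = 0.06840 + 0.0040641 = 0.0724641 m ≈ 7.25 cm

Δh = 7.25 cm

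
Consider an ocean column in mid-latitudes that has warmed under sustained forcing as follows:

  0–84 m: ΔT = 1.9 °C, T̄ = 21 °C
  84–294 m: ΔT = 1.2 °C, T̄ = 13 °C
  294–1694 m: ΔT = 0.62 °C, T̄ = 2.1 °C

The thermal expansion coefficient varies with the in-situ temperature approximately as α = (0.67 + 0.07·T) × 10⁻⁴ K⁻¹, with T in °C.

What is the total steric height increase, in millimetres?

145 mm of thermosteric rise

Layer 1: α = (0.67 + 0.07×21)×10⁻⁴ = 2.14×10⁻⁴ K⁻¹
Layer 2: α = (0.67 + 0.07×13)×10⁻⁴ = 1.58×10⁻⁴ K⁻¹
Layer 3: α = (0.67 + 0.07×2.1)×10⁻⁴ = 0.817×10⁻⁴ K⁻¹
0–84 m: 1.9 × 84 × 2.14×10⁻⁴ = 0.0341544 m
Layer 2: 210 × 1.2 × 1.58×10⁻⁴ = 0.039816 m
Layer 3: 0.817×10⁻⁴ × 1400 × 0.62 = 0.0709156 m
Δh = 0.0341544 + 0.039816 + 0.0709156 = 0.144886 m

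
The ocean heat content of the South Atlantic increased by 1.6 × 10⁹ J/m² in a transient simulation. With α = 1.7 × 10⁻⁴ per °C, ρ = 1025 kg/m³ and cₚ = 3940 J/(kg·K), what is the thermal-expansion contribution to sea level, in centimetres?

Δh = 6.74 cm

Δh = αQ/(ρcₚ) = 1.7×10⁻⁴ × 1.6×10⁹ / (1025 × 3940) ≈ 0.067352 m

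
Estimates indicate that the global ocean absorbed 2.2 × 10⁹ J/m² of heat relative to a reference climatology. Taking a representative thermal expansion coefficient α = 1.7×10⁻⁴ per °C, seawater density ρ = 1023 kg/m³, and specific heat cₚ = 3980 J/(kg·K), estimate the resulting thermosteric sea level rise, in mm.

about 91.9 mm

Δh = αQ/(ρcₚ) = 1.7×10⁻⁴ × 2.2×10⁹ / (1023 × 3980) ≈ 0.091857 m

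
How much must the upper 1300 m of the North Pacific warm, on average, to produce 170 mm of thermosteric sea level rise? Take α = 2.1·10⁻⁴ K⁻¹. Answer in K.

ΔT = Δh/(αH) = 0.17 / (2.1×10⁻⁴ × 1300) ≈ 0.6227 K

ΔT ≈ 0.623 K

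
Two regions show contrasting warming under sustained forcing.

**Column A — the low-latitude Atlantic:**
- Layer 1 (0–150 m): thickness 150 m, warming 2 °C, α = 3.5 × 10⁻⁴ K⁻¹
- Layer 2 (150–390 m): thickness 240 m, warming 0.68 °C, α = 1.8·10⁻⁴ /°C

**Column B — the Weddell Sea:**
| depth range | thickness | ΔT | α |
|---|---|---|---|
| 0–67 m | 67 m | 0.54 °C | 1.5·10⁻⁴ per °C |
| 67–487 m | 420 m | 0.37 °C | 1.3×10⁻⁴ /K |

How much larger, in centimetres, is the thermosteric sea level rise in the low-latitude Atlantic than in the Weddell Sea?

A 0–150 m: 3.5×10⁻⁴ × 150 × 2 = 0.10500 m
A Layer 2: 0.68 × 240 × 1.8×10⁻⁴ = 0.029376 m
A total: 0.134376 m
B 1.5×10⁻⁴ × 0.54 × 67 = 0.005427 m
B 1.3×10⁻⁴ × 0.37 × 420 = 0.020202 m
B total: 0.025629 m
Difference: 0.134376 − 0.025629 = 0.108747 m

10.9 cm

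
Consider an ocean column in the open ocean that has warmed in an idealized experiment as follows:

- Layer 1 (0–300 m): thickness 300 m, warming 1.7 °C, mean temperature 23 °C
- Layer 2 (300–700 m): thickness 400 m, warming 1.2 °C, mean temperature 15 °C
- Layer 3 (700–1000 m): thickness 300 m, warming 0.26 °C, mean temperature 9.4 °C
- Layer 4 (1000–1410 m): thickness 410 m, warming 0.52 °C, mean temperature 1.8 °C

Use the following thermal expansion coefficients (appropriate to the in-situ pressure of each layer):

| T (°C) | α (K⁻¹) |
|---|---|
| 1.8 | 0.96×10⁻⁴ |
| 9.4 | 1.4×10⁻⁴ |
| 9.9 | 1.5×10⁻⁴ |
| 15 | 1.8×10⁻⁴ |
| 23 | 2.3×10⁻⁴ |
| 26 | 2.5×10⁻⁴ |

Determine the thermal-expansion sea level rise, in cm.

Layer 1 at 23 °C → α = 2.3×10⁻⁴ K⁻¹
Layer 2 at 15 °C → α = 1.8×10⁻⁴ K⁻¹
Layer 3 at 9.4 °C → α = 1.4×10⁻⁴ K⁻¹
Layer 4 at 1.8 °C → α = 0.96×10⁻⁴ K⁻¹
300 × 2.3×10⁻⁴ × 1.7 = 0.11730 m
Layer 2: 1.2 × 400 × 1.8×10⁻⁴ = 0.08640 m
Layer 3: 300 × 0.26 × 1.4×10⁻⁴ = 0.01092 m
Layer 4: 0.52 × 0.96×10⁻⁴ × 410 = 0.0204672 m
Δh = 0.11730 + 0.08640 + 0.01092 + 0.0204672 = 0.2350872 m

24 cm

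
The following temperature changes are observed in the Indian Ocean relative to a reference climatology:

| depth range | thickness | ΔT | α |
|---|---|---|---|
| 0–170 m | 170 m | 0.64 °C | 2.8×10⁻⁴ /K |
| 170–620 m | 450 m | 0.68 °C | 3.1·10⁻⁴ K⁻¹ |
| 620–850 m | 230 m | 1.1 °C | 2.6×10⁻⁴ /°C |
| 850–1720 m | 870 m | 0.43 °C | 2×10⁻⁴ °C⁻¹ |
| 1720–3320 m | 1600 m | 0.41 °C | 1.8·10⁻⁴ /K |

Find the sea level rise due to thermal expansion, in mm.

Δh ≈ 380 mm

0–170 m: 170 × 2.8×10⁻⁴ × 0.64 = 0.030464 m
Layer 2: 450 × 3.1×10⁻⁴ × 0.68 = 0.09486 m
Layer 3: 2.6×10⁻⁴ × 1.1 × 230 = 0.06578 m
0.43 × 870 × 2×10⁻⁴ = 0.07482 m
0.41 × 1.8×10⁻⁴ × 1600 = 0.11808 m
Δh = 0.030464 + 0.09486 + 0.06578 + 0.07482 + 0.11808 = 0.384004 m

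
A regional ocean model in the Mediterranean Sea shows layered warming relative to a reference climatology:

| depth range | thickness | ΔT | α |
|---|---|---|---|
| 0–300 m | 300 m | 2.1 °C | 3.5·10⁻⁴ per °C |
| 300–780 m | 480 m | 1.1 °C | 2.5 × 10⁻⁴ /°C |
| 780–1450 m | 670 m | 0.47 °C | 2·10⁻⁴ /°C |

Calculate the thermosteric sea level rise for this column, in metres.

Layer 1: 2.1 × 3.5×10⁻⁴ × 300 = 0.22050 m
2.5×10⁻⁴ × 480 × 1.1 = 0.13200 m
Layer 3: 2×10⁻⁴ × 670 × 0.47 = 0.06298 m
Δh = 0.22050 + 0.13200 + 0.06298 = 0.41548 m

0.415 m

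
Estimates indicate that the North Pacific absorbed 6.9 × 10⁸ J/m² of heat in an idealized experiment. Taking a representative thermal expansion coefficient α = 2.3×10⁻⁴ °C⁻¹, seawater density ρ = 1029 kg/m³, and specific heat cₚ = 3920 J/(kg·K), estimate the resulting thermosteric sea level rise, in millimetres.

about 39.3 mm

Δh = αQ/(ρcₚ) = 2.3×10⁻⁴ × 6.9×10⁸ / (1029 × 3920) ≈ 0.039344 m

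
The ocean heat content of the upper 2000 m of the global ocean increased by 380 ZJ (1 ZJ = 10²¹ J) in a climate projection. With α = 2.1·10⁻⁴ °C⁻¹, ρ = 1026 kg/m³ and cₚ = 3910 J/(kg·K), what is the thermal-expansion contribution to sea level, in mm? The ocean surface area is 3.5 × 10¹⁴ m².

Per unit area: Q = 380×10²¹ / (3.5×10¹⁴) ≈ 1.086×10⁹ J/m²
Δh = αQ/(ρcₚ) = 2.1×10⁻⁴ × 1.086×10⁹ / (1026 × 3910) ≈ 0.056849 m

about 57 mm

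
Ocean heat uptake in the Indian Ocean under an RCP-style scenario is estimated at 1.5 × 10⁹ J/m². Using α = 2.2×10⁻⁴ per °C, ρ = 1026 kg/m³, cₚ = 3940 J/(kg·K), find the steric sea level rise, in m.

Δh = αQ/(ρcₚ) = 2.2×10⁻⁴ × 1.5×10⁹ / (1026 × 3940) ≈ 0.081634 m

about 0.0816 m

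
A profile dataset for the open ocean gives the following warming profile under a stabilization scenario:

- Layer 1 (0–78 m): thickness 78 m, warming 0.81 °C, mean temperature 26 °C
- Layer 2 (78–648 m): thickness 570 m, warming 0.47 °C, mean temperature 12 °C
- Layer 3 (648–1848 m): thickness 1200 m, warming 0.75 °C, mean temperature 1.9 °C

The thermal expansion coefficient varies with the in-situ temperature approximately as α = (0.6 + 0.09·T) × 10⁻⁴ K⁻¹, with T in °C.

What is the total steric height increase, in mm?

Layer 1: α = (0.6 + 0.09×26)×10⁻⁴ = 2.94×10⁻⁴ K⁻¹
Layer 2: α = (0.6 + 0.09×12)×10⁻⁴ = 1.68×10⁻⁴ K⁻¹
Layer 3: α = (0.6 + 0.09×1.9)×10⁻⁴ = 0.771×10⁻⁴ K⁻¹
78 × 2.94×10⁻⁴ × 0.81 = 0.01857492 m
78–648 m: 0.47 × 570 × 1.68×10⁻⁴ = 0.0450072 m
648–1848 m: 0.771×10⁻⁴ × 1200 × 0.75 = 0.06939 m
Δh = 0.01857492 + 0.0450072 + 0.06939 = 0.13297212 m

Δh ≈ 133 mm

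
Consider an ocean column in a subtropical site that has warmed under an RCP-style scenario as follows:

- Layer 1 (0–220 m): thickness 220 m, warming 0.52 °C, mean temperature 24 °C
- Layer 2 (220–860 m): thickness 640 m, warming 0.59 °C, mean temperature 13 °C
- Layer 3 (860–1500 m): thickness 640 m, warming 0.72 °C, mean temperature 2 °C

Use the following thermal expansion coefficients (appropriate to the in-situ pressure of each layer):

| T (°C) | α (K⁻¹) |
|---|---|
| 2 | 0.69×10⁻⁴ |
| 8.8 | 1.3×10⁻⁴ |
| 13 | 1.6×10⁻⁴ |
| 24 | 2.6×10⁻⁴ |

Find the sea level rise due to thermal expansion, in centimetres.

Layer 1 at 24 °C → α = 2.6×10⁻⁴ K⁻¹
Layer 2 at 13 °C → α = 1.6×10⁻⁴ K⁻¹
Layer 3 at 2 °C → α = 0.69×10⁻⁴ K⁻¹
0–220 m: 220 × 0.52 × 2.6×10⁻⁴ = 0.029744 m
220–860 m: 1.6×10⁻⁴ × 640 × 0.59 = 0.060416 m
640 × 0.72 × 0.69×10⁻⁴ = 0.0317952 m
Δh = 0.029744 + 0.060416 + 0.0317952 = 0.1219552 m ≈ 12.2 cm

about 12.2 cm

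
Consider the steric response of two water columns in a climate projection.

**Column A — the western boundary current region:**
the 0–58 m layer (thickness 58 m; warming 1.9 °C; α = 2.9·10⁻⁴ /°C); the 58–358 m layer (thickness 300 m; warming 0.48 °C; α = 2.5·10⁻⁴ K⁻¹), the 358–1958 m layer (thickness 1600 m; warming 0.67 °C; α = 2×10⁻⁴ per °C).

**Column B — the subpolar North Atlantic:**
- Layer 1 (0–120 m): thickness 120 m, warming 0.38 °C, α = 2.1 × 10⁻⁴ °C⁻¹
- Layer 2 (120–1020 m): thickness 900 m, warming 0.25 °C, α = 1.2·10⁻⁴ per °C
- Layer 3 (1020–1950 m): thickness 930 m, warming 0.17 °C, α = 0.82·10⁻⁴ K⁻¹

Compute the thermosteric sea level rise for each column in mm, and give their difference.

A: 282 mm; B: 49.5 mm; difference 233 mm

A Layer 1: 2.9×10⁻⁴ × 1.9 × 58 = 0.031958 m
A 58–358 m: 2.5×10⁻⁴ × 0.48 × 300 = 0.03600 m
A Layer 3: 0.67 × 2×10⁻⁴ × 1600 = 0.21440 m
A total: 0.282358 m
B 0–120 m: 0.38 × 2.1×10⁻⁴ × 120 = 0.009576 m
B 120–1020 m: 1.2×10⁻⁴ × 900 × 0.25 = 0.02700 m
B 1020–1950 m: 0.17 × 0.82×10⁻⁴ × 930 = 0.0129642 m
B total: 0.0495402 m
Difference: 0.282358 − 0.0495402 = 0.2328178 m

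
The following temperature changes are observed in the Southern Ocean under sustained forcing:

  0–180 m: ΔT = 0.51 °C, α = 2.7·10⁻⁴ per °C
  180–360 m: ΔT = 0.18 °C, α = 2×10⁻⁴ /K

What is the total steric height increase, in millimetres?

0.51 × 2.7×10⁻⁴ × 180 = 0.024786 m
Layer 2: 180 × 2×10⁻⁴ × 0.18 = 0.00648 m
Δh = 0.024786 + 0.00648 = 0.031266 m ≈ 31.3 mm

31.3 mm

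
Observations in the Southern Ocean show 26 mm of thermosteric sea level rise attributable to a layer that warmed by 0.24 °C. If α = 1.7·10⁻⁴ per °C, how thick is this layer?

H = Δh/(αΔT) = 0.026 / (1.7×10⁻⁴ × 0.24) ≈ 637.3 m

H ≈ 637 m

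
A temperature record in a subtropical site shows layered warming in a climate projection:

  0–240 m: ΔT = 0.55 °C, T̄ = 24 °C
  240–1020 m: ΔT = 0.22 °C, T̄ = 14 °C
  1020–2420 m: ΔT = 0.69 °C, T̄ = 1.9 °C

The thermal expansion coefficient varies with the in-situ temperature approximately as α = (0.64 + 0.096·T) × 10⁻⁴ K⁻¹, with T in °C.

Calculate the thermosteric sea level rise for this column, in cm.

Layer 1: α = (0.64 + 0.096×24)×10⁻⁴ = 2.944×10⁻⁴ K⁻¹
Layer 2: α = (0.64 + 0.096×14)×10⁻⁴ = 1.984×10⁻⁴ K⁻¹
Layer 3: α = (0.64 + 0.096×1.9)×10⁻⁴ = 0.8224×10⁻⁴ K⁻¹
240 × 2.944×10⁻⁴ × 0.55 = 0.0388608 m
Layer 2: 0.22 × 780 × 1.984×10⁻⁴ = 0.03404544 m
0.69 × 1400 × 0.8224×10⁻⁴ = 0.07944384 m
Δh = 0.0388608 + 0.03404544 + 0.07944384 = 0.15235008 m ≈ 15 cm

about 15 cm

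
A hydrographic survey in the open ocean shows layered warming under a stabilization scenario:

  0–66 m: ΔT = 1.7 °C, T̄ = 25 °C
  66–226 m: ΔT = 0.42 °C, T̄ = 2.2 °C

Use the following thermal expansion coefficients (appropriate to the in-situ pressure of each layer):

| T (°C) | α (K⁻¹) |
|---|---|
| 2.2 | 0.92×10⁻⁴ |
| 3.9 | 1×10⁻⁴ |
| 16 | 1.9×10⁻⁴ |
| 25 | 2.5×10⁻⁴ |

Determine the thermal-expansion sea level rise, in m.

Δh = 0.034 m

Layer 1 at 25 °C → α = 2.5×10⁻⁴ K⁻¹
Layer 2 at 2.2 °C → α = 0.92×10⁻⁴ K⁻¹
Layer 1: 66 × 1.7 × 2.5×10⁻⁴ = 0.02805 m
66–226 m: 0.92×10⁻⁴ × 0.42 × 160 = 0.0061824 m
Δh = 0.02805 + 0.0061824 = 0.0342324 m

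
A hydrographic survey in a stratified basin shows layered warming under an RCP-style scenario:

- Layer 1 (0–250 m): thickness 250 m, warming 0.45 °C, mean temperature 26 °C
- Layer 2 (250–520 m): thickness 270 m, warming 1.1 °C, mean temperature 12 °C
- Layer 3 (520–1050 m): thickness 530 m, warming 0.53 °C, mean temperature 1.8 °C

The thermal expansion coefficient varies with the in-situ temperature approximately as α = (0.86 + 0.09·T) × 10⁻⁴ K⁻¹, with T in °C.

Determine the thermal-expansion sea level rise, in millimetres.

120 mm

Layer 1: α = (0.86 + 0.09×26)×10⁻⁴ = 3.2×10⁻⁴ K⁻¹
Layer 2: α = (0.86 + 0.09×12)×10⁻⁴ = 1.94×10⁻⁴ K⁻¹
Layer 3: α = (0.86 + 0.09×1.8)×10⁻⁴ = 1.022×10⁻⁴ K⁻¹
0.45 × 3.2×10⁻⁴ × 250 = 0.03600 m
250–520 m: 270 × 1.1 × 1.94×10⁻⁴ = 0.057618 m
1.022×10⁻⁴ × 530 × 0.53 = 0.02870798 m
Δh = 0.03600 + 0.057618 + 0.02870798 = 0.12232598 m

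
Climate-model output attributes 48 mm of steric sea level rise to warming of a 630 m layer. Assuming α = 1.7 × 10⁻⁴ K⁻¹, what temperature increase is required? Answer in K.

about 0.448 K

ΔT = Δh/(αH) = 0.048 / (1.7×10⁻⁴ × 630) ≈ 0.4482 K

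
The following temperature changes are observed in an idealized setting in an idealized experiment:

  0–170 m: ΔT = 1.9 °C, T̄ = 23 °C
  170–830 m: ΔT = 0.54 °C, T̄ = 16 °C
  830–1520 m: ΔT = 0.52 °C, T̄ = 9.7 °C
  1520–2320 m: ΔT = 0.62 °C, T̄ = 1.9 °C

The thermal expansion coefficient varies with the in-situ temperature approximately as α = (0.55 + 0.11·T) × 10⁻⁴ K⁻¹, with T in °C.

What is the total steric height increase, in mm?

Layer 1: α = (0.55 + 0.11×23)×10⁻⁴ = 3.08×10⁻⁴ K⁻¹
Layer 2: α = (0.55 + 0.11×16)×10⁻⁴ = 2.31×10⁻⁴ K⁻¹
Layer 3: α = (0.55 + 0.11×9.7)×10⁻⁴ = 1.617×10⁻⁴ K⁻¹
Layer 4: α = (0.55 + 0.11×1.9)×10⁻⁴ = 0.759×10⁻⁴ K⁻¹
0–170 m: 170 × 1.9 × 3.08×10⁻⁴ = 0.099484 m
Layer 2: 2.31×10⁻⁴ × 0.54 × 660 = 0.0823284 m
830–1520 m: 1.617×10⁻⁴ × 690 × 0.52 = 0.05801796 m
0.759×10⁻⁴ × 800 × 0.62 = 0.0376464 m
Δh = 0.099484 + 0.0823284 + 0.05801796 + 0.0376464 = 0.27747676 m

about 280 mm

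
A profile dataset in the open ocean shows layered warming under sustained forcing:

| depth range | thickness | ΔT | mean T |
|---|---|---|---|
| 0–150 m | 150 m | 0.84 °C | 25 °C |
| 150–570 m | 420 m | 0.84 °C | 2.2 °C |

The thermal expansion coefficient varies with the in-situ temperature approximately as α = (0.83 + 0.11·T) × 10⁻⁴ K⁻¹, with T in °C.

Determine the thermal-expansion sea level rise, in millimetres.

about 82.9 mm

Layer 1: α = (0.83 + 0.11×25)×10⁻⁴ = 3.58×10⁻⁴ K⁻¹
Layer 2: α = (0.83 + 0.11×2.2)×10⁻⁴ = 1.072×10⁻⁴ K⁻¹
150 × 0.84 × 3.58×10⁻⁴ = 0.045108 m
Layer 2: 420 × 1.072×10⁻⁴ × 0.84 = 0.03782016 m
Δh = 0.045108 + 0.03782016 = 0.08292816 m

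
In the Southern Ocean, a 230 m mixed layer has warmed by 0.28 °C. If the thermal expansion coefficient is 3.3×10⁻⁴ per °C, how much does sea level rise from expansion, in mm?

Δh = 21.3 mm

Δh = αΔT·H = 3.3×10⁻⁴ × 0.28 × 230 = 0.021252 m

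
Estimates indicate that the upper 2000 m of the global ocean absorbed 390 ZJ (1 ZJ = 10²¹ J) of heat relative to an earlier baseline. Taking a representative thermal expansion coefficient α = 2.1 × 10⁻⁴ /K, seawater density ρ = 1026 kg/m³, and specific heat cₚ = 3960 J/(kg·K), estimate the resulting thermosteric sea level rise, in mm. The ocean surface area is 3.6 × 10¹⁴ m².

Per unit area: Q = 390×10²¹ / (3.6×10¹⁴) ≈ 1.083×10⁹ J/m²
Δh = αQ/(ρcₚ) = 2.1×10⁻⁴ × 1.083×10⁹ / (1026 × 3960) ≈ 0.055976 m

Δh = 56.0 mm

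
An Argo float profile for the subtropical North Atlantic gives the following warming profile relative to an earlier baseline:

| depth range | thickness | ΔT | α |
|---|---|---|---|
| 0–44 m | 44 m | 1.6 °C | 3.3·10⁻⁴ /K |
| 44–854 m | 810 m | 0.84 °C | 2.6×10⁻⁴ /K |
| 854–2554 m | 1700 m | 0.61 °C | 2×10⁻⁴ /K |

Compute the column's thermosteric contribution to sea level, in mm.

Layer 1: 3.3×10⁻⁴ × 1.6 × 44 = 0.023232 m
0.84 × 2.6×10⁻⁴ × 810 = 0.176904 m
854–2554 m: 0.61 × 2×10⁻⁴ × 1700 = 0.20740 m
Δh = 0.023232 + 0.176904 + 0.20740 = 0.407536 m

about 408 mm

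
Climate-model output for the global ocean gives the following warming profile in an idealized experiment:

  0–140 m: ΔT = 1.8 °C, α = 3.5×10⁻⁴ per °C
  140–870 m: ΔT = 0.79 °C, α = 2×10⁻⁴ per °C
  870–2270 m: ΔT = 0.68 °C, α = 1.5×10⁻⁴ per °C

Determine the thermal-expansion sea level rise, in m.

140 × 1.8 × 3.5×10⁻⁴ = 0.08820 m
Layer 2: 2×10⁻⁴ × 0.79 × 730 = 0.11534 m
Layer 3: 0.68 × 1400 × 1.5×10⁻⁴ = 0.14280 m
Δh = 0.08820 + 0.11534 + 0.14280 = 0.34634 m ≈ 0.346 m

0.346 m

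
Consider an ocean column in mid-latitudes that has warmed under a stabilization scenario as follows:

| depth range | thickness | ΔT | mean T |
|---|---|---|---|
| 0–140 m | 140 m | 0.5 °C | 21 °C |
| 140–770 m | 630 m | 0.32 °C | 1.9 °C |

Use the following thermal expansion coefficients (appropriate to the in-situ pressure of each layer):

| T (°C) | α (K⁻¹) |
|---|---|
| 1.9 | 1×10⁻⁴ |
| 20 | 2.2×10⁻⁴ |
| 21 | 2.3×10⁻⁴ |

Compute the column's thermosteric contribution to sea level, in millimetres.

36.3 mm of thermosteric rise

Layer 1 at 21 °C → α = 2.3×10⁻⁴ K⁻¹
Layer 2 at 1.9 °C → α = 1×10⁻⁴ K⁻¹
0–140 m: 140 × 2.3×10⁻⁴ × 0.5 = 0.01610 m
140–770 m: 1×10⁻⁴ × 0.32 × 630 = 0.02016 m
Δh = 0.01610 + 0.02016 = 0.03626 m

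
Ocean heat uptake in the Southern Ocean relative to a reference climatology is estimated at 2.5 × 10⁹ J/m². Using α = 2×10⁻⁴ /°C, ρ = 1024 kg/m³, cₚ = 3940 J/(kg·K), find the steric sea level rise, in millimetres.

Δh = αQ/(ρcₚ) = 2×10⁻⁴ × 2.5×10⁹ / (1024 × 3940) ≈ 0.12393 m

Δh = 124 mm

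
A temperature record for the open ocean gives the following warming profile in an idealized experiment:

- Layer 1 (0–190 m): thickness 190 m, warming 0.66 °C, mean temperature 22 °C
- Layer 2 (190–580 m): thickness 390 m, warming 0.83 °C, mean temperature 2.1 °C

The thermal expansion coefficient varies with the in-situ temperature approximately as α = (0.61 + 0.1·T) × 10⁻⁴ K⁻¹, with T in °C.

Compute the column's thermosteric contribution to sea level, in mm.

Δh ≈ 61.8 mm

Layer 1: α = (0.61 + 0.1×22)×10⁻⁴ = 2.81×10⁻⁴ K⁻¹
Layer 2: α = (0.61 + 0.1×2.1)×10⁻⁴ = 0.82×10⁻⁴ K⁻¹
190 × 2.81×10⁻⁴ × 0.66 = 0.0352374 m
190–580 m: 390 × 0.83 × 0.82×10⁻⁴ = 0.0265434 m
Δh = 0.0352374 + 0.0265434 = 0.0617808 m ≈ 61.8 mm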